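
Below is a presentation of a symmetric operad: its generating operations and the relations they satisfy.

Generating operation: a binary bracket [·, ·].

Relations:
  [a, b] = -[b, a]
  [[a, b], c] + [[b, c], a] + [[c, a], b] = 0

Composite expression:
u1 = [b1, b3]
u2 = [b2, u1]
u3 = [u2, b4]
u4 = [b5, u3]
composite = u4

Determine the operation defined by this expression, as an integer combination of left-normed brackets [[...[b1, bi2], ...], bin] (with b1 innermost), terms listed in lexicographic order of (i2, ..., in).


[[[[b1, b3], b2], b4], b5]

Skip Jacobi rewriting: expand, keep b1-initial words, read off terms.
Composite bracket: [b5, [[b2, [b1, b3]], b4]]
Applying ab - ba throughout gives 16 signed words (2^4 = 16).
Keep just the words that open with b1:
  b1b3b2b4b5 appears with sign +1, giving the term +[[[[b1, b3], b2], b4], b5]


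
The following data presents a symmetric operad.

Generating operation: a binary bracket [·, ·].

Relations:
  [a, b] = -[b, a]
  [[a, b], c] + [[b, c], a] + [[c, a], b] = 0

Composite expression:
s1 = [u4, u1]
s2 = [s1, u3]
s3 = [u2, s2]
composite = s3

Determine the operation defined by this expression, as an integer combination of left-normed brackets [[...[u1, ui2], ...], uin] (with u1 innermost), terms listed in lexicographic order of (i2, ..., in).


[[[u1, u4], u3], u2]

Antisymmetry and Jacobi reduce to u1-anchored left-normed brackets.
Composite bracket: [u2, [[u4, u1], u3]]
Under [a, b] = ab - ba we get 8 signed associative words (2^3 = 8).
Coefficients come from the u1-initial words:
  u1u4u3u2 (sign +1) contributes +[[[u1, u4], u3], u2]


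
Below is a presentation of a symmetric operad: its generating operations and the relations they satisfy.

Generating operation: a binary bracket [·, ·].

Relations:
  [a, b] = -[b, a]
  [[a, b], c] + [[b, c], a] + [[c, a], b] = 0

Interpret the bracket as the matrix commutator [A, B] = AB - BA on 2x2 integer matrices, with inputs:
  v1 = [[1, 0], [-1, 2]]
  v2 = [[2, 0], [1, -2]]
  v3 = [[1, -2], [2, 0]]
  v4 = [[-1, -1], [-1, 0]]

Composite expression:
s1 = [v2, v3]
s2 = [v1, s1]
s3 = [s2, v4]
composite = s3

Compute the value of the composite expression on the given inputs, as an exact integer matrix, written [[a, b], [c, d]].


[[-19, 24], [-5, 19]]


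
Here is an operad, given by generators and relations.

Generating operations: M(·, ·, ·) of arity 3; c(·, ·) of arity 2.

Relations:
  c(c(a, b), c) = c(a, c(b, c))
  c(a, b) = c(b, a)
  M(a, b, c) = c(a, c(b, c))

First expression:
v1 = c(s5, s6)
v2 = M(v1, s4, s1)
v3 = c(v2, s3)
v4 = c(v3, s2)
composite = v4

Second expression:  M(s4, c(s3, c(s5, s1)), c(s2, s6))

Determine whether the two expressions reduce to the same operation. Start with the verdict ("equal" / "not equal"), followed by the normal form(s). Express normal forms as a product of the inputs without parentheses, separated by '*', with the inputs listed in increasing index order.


equal; the common form is s1 * s2 * s3 * s4 * s5 * s6

Normal form of the first expression: s1 * s2 * s3 * s4 * s5 * s6
Normal form of the second expression: s1 * s2 * s3 * s4 * s5 * s6
One common form — equal.


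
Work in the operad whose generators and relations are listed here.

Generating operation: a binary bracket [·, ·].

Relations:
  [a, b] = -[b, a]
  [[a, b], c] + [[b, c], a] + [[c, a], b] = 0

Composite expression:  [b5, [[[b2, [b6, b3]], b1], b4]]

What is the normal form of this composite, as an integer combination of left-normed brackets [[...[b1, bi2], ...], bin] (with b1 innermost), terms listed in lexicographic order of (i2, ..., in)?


-[[[[[b1, b2], b3], b6], b4], b5] + [[[[[b1, b2], b6], b3], b4], b5] + [[[[[b1, b3], b6], b2], b4], b5] - [[[[[b1, b6], b3], b2], b4], b5]


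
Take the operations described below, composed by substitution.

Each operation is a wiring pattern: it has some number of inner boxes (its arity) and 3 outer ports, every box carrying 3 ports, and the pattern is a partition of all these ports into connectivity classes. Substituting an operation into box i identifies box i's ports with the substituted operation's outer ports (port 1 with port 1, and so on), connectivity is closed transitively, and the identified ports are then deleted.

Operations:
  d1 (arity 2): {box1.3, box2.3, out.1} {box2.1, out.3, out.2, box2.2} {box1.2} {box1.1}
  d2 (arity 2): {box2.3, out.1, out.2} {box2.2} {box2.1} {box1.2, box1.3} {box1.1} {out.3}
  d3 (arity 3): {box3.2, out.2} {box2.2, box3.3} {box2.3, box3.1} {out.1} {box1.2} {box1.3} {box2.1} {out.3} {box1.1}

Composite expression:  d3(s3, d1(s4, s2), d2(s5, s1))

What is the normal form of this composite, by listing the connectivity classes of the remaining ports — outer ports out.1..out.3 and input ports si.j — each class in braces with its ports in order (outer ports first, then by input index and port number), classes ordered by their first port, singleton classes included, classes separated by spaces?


{out.1} {out.2, s1.3, s2.1, s2.2} {out.3} {s1.1} {s1.2} {s2.3, s4.3} {s3.1} {s3.2} {s3.3} {s4.1} {s4.2} {s5.1} {s5.2, s5.3}

Reachability decides: close wires over d3-identified ports.
d1 over (s4, s2) gives {out.1, s2.3, s4.3} {out.2, out.3, s2.1, s2.2} {s4.1} {s4.2}, out.j being that stage's outer ports
d2 over (s5, s1) gives {out.1, out.2, s1.3} {out.3} {s1.1} {s1.2} {s5.1} {s5.2, s5.3}, out.j being that stage's outer ports
d3 over (s3, s4, s2, s5, s1) gives {out.1} {out.2, s1.3, s2.1, s2.2} {out.3} {s1.1} {s1.2} {s2.3, s4.3} {s3.1} {s3.2} {s3.3} {s4.1} {s4.2} {s5.1} {s5.2, s5.3}, out.j being that stage's outer ports


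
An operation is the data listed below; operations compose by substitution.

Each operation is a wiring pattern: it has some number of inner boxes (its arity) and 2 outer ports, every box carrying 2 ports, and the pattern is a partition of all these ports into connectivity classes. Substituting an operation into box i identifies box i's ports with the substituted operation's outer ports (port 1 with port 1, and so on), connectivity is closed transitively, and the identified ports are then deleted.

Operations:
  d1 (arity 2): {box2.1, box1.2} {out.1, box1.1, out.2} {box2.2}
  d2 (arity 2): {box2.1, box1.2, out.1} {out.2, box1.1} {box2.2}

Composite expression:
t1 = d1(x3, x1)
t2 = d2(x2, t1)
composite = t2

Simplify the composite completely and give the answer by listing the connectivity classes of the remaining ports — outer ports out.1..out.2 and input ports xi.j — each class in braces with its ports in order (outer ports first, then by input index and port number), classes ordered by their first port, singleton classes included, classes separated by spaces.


{out.1, x2.2, x3.1} {out.2, x2.1} {x1.1, x3.2} {x1.2}


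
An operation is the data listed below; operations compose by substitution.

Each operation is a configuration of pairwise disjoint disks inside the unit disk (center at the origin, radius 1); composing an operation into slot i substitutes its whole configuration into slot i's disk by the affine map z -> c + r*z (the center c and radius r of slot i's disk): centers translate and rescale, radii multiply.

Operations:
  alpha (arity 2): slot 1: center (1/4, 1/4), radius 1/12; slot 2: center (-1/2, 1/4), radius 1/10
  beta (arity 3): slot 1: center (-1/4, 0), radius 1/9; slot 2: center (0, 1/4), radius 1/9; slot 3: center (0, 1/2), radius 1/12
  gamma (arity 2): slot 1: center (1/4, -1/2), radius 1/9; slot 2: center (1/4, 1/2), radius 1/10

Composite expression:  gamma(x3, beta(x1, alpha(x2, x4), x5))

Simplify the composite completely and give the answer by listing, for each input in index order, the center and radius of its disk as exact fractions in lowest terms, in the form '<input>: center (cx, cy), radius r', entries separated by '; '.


x1: center (9/40, 1/2), radius 1/90; x2: center (91/360, 19/36), radius 1/1080; x3: center (1/4, -1/2), radius 1/9; x4: center (11/45, 19/36), radius 1/900; x5: center (1/4, 11/20), radius 1/120

Nesting under gamma composes maps z -> c + r*z down each x-path.
for x3, the 1-step affine chain lands on center (1/4, -1/2), radius 1/9
for x1, the 2-step affine chain lands on center (9/40, 1/2), radius 1/90
for x2, the 3-step affine chain lands on center (91/360, 19/36), radius 1/1080
for x4, the 3-step affine chain lands on center (11/45, 19/36), radius 1/900
for x5, the 2-step affine chain lands on center (1/4, 11/20), radius 1/120


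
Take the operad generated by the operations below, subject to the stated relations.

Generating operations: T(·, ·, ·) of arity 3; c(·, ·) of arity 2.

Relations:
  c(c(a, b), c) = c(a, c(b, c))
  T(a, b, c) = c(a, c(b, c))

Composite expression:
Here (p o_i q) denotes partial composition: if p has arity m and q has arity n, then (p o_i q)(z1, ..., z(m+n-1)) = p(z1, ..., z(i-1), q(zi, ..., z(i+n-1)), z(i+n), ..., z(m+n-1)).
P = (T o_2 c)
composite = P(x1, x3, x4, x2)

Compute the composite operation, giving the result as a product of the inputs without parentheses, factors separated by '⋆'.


Key point: T is associative — brackets drop, the x-order remains.
c(x3, x4) collapses to x3 ⋆ x4
T(x1, c(x3, x4), x2) collapses to x1 ⋆ x3 ⋆ x4 ⋆ x2

x1 ⋆ x3 ⋆ x4 ⋆ x2


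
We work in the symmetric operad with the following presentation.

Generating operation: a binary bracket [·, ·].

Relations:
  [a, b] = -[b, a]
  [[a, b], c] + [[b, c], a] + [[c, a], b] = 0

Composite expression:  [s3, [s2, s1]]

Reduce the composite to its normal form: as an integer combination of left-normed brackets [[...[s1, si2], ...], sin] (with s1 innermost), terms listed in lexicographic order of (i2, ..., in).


[[s1, s2], s3]

Expand each bracket as ab - ba; the s1-initial words give the coefficients.
Composite bracket: [s3, [s2, s1]]
Expanding via [a, b] = ab - ba: 4 signed words (2^2 = 4).
Only words starting with s1 matter:
  the word s1s2s3 carries sign +1 and contributes +[[s1, s2], s3]


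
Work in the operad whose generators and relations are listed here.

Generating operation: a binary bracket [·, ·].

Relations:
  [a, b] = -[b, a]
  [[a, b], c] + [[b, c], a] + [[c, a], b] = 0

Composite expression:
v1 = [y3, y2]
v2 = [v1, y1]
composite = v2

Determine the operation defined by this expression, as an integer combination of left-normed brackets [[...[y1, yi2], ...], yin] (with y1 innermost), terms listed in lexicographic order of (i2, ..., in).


[[y1, y2], y3] - [[y1, y3], y2]


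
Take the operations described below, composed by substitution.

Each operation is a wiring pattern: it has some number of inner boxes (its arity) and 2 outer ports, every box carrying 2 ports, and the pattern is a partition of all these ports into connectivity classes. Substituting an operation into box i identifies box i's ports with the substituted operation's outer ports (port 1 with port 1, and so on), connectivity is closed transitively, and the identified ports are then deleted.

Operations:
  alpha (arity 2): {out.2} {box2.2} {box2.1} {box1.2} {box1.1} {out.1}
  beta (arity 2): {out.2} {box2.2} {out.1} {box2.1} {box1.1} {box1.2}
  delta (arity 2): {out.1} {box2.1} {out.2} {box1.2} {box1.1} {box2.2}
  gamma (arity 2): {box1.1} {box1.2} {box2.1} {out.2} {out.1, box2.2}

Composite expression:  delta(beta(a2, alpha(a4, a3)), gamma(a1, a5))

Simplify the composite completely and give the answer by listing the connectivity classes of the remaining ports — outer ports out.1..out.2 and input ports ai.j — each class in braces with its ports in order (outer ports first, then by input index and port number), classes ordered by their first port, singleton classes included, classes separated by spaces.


Connectivity passes through glued delta-boundaries; trace each wire chain.
alpha over (a4, a3) gives {out.1} {out.2} {a3.1} {a3.2} {a4.1} {a4.2}, out.j being that stage's outer ports
beta over (a2, a4, a3) gives {out.1} {out.2} {a2.1} {a2.2} {a3.1} {a3.2} {a4.1} {a4.2}, out.j being that stage's outer ports
gamma over (a1, a5) gives {out.1, a5.2} {out.2} {a1.1} {a1.2} {a5.1}, out.j being that stage's outer ports
delta over (a2, a4, a3, a1, a5) gives {out.1} {out.2} {a1.1} {a1.2} {a2.1} {a2.2} {a3.1} {a3.2} {a4.1} {a4.2} {a5.1} {a5.2}, out.j being that stage's outer ports

{out.1} {out.2} {a1.1} {a1.2} {a2.1} {a2.2} {a3.1} {a3.2} {a4.1} {a4.2} {a5.1} {a5.2}


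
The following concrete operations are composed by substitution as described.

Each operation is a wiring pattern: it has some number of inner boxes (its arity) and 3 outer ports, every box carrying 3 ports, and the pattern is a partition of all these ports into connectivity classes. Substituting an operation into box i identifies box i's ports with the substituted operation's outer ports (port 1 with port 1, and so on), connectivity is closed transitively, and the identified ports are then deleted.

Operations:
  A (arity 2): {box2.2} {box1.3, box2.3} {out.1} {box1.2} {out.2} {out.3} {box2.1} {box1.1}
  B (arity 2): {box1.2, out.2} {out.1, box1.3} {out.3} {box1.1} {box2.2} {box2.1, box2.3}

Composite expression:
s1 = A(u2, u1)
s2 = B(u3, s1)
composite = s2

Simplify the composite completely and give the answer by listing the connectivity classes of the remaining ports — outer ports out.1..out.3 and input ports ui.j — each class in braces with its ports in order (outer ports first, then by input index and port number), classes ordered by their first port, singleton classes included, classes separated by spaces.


{out.1, u3.3} {out.2, u3.2} {out.3} {u1.1} {u1.2} {u1.3, u2.3} {u2.1} {u2.2} {u3.1}

Two ports join when wires chain via B-identified ports.
after A, the pattern on (u2, u1) reads {out.1} {out.2} {out.3} {u1.1} {u1.2} {u1.3, u2.3} {u2.1} {u2.2} (out.j = its outer ports)
after B, the pattern on (u3, u2, u1) reads {out.1, u3.3} {out.2, u3.2} {out.3} {u1.1} {u1.2} {u1.3, u2.3} {u2.1} {u2.2} {u3.1} (out.j = its outer ports)


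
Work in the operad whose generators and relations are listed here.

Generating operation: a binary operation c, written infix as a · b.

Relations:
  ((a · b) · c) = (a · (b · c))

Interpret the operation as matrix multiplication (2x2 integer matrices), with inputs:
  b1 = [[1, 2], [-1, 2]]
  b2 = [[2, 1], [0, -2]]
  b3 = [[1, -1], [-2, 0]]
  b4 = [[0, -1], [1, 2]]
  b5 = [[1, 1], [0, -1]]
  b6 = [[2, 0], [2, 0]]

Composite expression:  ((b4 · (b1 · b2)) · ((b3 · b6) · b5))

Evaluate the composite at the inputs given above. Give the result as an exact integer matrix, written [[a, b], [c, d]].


[[-20, -20], [52, 52]]


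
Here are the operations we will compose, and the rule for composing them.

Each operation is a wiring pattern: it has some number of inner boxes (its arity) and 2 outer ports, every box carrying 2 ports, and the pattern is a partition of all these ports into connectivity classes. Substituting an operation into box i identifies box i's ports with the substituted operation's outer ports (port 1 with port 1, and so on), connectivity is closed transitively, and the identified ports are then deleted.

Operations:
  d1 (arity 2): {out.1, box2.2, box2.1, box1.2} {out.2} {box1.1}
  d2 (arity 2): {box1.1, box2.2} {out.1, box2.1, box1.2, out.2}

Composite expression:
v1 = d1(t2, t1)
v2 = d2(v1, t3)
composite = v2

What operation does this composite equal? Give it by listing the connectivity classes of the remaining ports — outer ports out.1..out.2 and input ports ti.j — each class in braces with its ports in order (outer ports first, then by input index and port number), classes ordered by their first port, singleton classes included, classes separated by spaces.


{out.1, out.2, t3.1} {t1.1, t1.2, t2.2, t3.2} {t2.1}


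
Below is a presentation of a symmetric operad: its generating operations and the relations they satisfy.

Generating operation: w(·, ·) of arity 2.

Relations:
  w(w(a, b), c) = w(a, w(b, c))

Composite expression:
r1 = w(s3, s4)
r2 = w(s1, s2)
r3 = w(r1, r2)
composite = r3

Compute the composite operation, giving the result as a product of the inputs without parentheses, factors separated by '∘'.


s3 ∘ s4 ∘ s1 ∘ s2


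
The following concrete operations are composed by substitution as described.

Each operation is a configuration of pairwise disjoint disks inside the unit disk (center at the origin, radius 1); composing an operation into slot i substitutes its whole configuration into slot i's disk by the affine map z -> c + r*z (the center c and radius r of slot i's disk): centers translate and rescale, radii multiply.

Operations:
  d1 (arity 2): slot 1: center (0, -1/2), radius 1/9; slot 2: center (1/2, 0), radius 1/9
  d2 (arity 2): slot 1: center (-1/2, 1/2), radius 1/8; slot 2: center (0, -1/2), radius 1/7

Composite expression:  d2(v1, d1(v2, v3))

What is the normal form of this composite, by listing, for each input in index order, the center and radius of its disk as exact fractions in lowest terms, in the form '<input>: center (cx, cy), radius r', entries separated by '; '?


v1: center (-1/2, 1/2), radius 1/8; v2: center (0, -4/7), radius 1/63; v3: center (1/14, -1/2), radius 1/63

Follow each v-input down from d2: c' goes to c + r*c', radius to r*r'.
tracing v1 down its 1-map path: center (-1/2, 1/2), radius 1/8
tracing v2 down its 2-map path: center (0, -4/7), radius 1/63
tracing v3 down its 2-map path: center (1/14, -1/2), radius 1/63


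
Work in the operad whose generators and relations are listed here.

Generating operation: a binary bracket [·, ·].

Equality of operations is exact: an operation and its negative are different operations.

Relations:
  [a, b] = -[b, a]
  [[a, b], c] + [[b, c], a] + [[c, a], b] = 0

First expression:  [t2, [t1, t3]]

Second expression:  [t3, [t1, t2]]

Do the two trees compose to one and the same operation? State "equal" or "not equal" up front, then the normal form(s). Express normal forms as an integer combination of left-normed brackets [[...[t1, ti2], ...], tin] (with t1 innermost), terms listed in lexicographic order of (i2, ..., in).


The first expression reduces to -[[t1, t3], t2]
The second expression reduces to -[[t1, t2], t3]
No match — not equal.

not equal — first -[[t1, t3], t2], second -[[t1, t2], t3]


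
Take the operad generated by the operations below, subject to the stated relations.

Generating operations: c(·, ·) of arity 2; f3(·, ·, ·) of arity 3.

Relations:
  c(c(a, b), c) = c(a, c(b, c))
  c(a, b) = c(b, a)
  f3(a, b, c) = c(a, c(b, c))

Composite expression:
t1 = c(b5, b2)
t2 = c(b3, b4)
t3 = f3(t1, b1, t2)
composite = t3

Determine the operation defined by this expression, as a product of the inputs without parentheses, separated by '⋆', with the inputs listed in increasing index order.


b1 ⋆ b2 ⋆ b3 ⋆ b4 ⋆ b5

Reordering under f3 is free, so list the b-inputs canonically.
c(b5, b2) spells out as b5 ⋆ b2
c(b3, b4) spells out as b3 ⋆ b4
f3(c(b5, b2), b1, c(b3, b4)) spells out as b5 ⋆ b2 ⋆ b1 ⋆ b3 ⋆ b4
commutativity sorts the factors: b1 ⋆ b2 ⋆ b3 ⋆ b4 ⋆ b5


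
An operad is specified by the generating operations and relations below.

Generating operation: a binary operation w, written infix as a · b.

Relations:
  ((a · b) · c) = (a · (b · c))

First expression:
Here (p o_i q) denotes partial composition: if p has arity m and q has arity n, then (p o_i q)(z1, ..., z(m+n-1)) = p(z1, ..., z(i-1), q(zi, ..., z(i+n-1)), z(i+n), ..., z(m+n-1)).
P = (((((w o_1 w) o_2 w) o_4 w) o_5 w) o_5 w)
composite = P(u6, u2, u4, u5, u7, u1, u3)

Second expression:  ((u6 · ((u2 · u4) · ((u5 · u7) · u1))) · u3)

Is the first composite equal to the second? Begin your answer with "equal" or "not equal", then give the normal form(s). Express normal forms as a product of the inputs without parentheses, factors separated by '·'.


equal: each reduces to u6 · u2 · u4 · u5 · u7 · u1 · u3

In normal form, the first expression is u6 · u2 · u4 · u5 · u7 · u1 · u3
In normal form, the second expression is u6 · u2 · u4 · u5 · u7 · u1 · u3
Same normal form: equal.


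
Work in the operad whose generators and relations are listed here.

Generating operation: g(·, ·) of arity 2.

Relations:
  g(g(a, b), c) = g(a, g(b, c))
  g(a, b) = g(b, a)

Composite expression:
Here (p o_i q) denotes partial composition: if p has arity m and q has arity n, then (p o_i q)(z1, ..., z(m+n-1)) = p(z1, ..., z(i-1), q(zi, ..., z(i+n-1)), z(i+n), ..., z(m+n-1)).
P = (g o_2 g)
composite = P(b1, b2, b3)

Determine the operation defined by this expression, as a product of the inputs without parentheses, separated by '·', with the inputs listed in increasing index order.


b1 · b2 · b3

Reordering under g is free, so list the b-inputs canonically.
g(b2, b3) spells out as b2 · b3
g(b1, g(b2, b3)) spells out as b1 · b2 · b3
rearranged into index order: b1 · b2 · b3


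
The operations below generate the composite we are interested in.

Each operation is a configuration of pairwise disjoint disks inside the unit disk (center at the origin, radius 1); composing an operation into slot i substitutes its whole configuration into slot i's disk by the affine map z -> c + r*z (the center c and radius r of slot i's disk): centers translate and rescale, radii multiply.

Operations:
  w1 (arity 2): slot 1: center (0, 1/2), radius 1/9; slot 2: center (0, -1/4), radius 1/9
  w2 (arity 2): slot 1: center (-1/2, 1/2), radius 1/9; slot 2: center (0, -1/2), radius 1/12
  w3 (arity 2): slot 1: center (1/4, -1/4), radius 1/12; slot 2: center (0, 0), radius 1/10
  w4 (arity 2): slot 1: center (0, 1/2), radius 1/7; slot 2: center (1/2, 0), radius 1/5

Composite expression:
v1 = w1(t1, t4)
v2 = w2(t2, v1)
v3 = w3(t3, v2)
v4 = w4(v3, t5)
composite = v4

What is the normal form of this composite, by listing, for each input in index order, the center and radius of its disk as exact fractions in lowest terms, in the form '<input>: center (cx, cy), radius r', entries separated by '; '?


t1: center (0, 829/1680), radius 1/7560; t2: center (-1/140, 71/140), radius 1/630; t3: center (1/28, 13/28), radius 1/84; t4: center (0, 331/672), radius 1/7560; t5: center (1/2, 0), radius 1/5


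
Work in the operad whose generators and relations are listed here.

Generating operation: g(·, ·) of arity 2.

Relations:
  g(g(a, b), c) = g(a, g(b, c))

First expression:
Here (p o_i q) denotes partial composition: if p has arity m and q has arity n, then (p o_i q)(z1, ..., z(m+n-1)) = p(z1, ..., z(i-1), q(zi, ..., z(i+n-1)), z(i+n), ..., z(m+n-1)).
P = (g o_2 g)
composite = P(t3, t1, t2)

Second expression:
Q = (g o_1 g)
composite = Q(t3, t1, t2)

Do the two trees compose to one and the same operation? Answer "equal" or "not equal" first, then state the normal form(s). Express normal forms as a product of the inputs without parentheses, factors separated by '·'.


equal: each reduces to t3 · t1 · t2

In normal form, the first expression is t3 · t1 · t2
In normal form, the second expression is t3 · t1 · t2
The normal forms match — equal.


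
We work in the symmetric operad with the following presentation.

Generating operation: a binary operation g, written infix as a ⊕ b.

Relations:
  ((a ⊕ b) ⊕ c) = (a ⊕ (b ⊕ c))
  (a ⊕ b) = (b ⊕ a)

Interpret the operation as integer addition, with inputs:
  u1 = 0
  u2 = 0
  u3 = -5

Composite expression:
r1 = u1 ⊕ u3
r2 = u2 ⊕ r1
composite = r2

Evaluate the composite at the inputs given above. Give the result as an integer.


(u1 ⊕ u3) = -5
(u2 ⊕ (u1 ⊕ u3)) = -5

-5


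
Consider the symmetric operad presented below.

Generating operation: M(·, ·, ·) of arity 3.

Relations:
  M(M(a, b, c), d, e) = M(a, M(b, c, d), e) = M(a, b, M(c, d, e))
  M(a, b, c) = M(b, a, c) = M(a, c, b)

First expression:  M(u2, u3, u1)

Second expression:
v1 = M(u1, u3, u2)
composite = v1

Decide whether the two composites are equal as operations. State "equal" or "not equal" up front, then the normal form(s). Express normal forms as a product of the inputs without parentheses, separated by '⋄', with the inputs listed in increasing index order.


equal: each reduces to u1 ⋄ u2 ⋄ u3

Reducing the first expression gives u1 ⋄ u2 ⋄ u3
Reducing the second expression gives u1 ⋄ u2 ⋄ u3
Same normal form: equal.


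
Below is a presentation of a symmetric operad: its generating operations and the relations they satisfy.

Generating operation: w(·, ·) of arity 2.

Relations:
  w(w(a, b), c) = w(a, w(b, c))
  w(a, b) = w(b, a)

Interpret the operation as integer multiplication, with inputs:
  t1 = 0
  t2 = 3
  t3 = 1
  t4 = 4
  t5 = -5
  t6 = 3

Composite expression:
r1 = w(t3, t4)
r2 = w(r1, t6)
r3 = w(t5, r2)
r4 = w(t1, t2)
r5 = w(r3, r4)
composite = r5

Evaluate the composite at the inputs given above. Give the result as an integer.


0


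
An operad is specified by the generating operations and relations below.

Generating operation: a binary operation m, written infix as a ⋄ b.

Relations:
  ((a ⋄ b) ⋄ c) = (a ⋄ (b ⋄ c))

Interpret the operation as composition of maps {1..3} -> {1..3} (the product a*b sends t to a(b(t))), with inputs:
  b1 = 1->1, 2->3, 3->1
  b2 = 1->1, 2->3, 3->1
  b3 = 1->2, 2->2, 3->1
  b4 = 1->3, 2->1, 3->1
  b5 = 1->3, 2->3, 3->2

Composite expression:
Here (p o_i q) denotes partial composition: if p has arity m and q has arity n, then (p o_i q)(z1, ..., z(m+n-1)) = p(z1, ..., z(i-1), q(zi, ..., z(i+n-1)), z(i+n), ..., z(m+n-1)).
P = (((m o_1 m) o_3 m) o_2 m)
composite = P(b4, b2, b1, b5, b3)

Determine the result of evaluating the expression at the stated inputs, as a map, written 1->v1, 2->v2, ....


1->3, 2->3, 3->3


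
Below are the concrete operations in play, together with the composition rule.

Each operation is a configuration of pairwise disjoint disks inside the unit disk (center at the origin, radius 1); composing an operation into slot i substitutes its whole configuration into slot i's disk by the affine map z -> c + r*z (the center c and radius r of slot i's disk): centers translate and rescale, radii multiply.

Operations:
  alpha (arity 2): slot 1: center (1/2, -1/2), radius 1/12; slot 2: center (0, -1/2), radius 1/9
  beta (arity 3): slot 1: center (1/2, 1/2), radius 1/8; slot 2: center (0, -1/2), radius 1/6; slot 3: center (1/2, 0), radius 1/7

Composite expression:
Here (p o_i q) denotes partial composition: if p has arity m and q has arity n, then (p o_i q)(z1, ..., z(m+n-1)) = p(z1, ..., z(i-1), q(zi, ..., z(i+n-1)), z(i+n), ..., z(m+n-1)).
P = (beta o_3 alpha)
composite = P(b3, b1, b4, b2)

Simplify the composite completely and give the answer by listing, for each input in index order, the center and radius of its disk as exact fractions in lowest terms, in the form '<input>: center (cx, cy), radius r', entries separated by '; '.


b1: center (0, -1/2), radius 1/6; b2: center (1/2, -1/14), radius 1/63; b3: center (1/2, 1/2), radius 1/8; b4: center (4/7, -1/14), radius 1/84

Nesting under beta composes maps z -> c + r*z down each b-path.
b3 passes through 1 substitution, ending at center (1/2, 1/2), radius 1/8
b1 passes through 1 substitution, ending at center (0, -1/2), radius 1/6
b4 passes through 2 substitutions, ending at center (4/7, -1/14), radius 1/84
b2 passes through 2 substitutions, ending at center (1/2, -1/14), radius 1/63


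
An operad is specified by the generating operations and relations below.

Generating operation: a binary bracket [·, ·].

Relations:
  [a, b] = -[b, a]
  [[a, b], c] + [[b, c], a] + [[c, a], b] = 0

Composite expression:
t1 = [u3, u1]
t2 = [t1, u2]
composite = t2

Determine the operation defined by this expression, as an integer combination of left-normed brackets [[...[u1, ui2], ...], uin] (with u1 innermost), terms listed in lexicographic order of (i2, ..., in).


-[[u1, u3], u2]

Expand each bracket as ab - ba; the u1-initial words give the coefficients.
Composite bracket: [[u3, u1], u2]
The bracket unfolds into 4 signed words via [a, b] = ab - ba (2^2 = 4).
Coefficients come from the u1-initial words:
  the word u1u3u2 carries sign -1 and contributes -[[u1, u3], u2]


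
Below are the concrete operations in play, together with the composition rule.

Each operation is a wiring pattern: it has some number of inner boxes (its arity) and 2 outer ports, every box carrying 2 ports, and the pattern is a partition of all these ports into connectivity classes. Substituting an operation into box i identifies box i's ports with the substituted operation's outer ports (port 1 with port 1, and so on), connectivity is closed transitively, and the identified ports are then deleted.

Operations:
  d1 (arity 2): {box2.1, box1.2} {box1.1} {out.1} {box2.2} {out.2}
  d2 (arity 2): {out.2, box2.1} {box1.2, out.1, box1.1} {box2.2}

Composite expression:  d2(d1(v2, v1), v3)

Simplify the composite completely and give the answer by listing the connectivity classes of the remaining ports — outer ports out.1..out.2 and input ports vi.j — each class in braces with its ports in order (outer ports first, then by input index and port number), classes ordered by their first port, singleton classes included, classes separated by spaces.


Substituting into d2 glues patterns; closure does the rest.
after d1, the pattern on (v2, v1) reads {out.1} {out.2} {v1.1, v2.2} {v1.2} {v2.1} (out.j = its outer ports)
after d2, the pattern on (v2, v1, v3) reads {out.1} {out.2, v3.1} {v1.1, v2.2} {v1.2} {v2.1} {v3.2} (out.j = its outer ports)

{out.1} {out.2, v3.1} {v1.1, v2.2} {v1.2} {v2.1} {v3.2}


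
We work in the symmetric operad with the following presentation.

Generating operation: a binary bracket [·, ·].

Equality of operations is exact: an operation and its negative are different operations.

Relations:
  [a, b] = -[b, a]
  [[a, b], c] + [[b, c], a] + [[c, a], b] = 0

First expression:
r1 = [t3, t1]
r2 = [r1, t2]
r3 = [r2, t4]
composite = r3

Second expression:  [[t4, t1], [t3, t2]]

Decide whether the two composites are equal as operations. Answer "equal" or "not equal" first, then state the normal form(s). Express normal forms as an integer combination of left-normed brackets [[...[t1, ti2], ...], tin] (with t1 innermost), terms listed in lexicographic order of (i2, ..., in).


The first expression, normalized: -[[[t1, t3], t2], t4]
The second expression, normalized: [[[t1, t4], t2], t3] - [[[t1, t4], t3], t2]
The forms do not match — not equal.

not equal; the first gives -[[[t1, t3], t2], t4] and the second [[[t1, t4], t2], t3] - [[[t1, t4], t3], t2]


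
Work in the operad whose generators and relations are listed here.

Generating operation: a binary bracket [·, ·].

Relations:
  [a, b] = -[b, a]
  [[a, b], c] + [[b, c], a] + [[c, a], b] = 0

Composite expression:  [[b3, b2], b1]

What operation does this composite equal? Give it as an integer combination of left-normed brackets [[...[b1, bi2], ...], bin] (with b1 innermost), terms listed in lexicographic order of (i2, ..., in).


[[b1, b2], b3] - [[b1, b3], b2]

Skip Jacobi rewriting: expand, keep b1-initial words, read off terms.
Composite bracket: [[b3, b2], b1]
Under [a, b] = ab - ba we get 4 signed associative words (2^2 = 4).
The b1-initial words carry the normal form:
  from b1b2b3, sign +1: term +[[b1, b2], b3]
  from b1b3b2, sign -1: term -[[b1, b3], b2]


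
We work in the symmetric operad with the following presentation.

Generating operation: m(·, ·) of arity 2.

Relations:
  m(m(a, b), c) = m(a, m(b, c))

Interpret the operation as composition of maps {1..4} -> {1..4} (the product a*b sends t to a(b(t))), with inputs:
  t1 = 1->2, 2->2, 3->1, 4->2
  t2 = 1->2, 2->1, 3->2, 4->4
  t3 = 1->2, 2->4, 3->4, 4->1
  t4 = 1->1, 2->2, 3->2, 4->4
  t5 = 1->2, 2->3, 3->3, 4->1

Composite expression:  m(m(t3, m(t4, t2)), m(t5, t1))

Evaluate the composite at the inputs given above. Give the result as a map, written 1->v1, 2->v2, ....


1->4, 2->4, 3->2, 4->4

m(t4, t2) = 1->2, 2->1, 3->2, 4->4
m(t3, m(t4, t2)) = 1->4, 2->2, 3->4, 4->1
m(t5, t1) = 1->3, 2->3, 3->2, 4->3
m(m(t3, m(t4, t2)), m(t5, t1)) = 1->4, 2->4, 3->2, 4->4


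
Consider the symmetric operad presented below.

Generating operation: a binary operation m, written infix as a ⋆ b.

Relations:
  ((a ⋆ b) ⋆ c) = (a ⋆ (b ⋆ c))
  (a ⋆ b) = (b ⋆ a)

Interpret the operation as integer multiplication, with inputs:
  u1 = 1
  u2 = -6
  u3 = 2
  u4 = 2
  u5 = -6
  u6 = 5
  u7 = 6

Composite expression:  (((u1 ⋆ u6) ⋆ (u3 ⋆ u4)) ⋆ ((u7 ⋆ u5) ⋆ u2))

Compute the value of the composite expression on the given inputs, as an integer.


4320

(u1 ⋆ u6) = 5
(u3 ⋆ u4) = 4
((u1 ⋆ u6) ⋆ (u3 ⋆ u4)) = 20
(u7 ⋆ u5) = -36
((u7 ⋆ u5) ⋆ u2) = 216
(((u1 ⋆ u6) ⋆ (u3 ⋆ u4)) ⋆ ((u7 ⋆ u5) ⋆ u2)) = 4320


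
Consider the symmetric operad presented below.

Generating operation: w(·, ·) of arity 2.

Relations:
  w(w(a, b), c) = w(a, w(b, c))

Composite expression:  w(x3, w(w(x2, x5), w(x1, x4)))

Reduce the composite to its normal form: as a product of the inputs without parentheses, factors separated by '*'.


x3 * x2 * x5 * x1 * x4

Under associativity of w, the answer is the x's in reading order.
w(x2, x5) linearizes to x2 * x5
w(x1, x4) linearizes to x1 * x4
w(w(x2, x5), w(x1, x4)) linearizes to x2 * x5 * x1 * x4
w(x3, w(w(x2, x5), w(x1, x4))) linearizes to x3 * x2 * x5 * x1 * x4


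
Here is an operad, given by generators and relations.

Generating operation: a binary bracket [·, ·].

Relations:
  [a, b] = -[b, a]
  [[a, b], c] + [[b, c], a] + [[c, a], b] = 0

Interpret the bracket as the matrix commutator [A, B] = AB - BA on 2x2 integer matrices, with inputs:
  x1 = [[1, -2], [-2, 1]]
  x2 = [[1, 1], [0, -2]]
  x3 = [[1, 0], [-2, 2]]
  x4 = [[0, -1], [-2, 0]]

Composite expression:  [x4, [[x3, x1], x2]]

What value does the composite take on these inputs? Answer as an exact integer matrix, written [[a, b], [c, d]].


[x3, x1] = [[-4, 2], [-2, 4]]
[[x3, x1], x2] = [[2, -14], [-6, -2]]
[x4, [[x3, x1], x2]] = [[-22, 4], [-8, 22]]

[[-22, 4], [-8, 22]]


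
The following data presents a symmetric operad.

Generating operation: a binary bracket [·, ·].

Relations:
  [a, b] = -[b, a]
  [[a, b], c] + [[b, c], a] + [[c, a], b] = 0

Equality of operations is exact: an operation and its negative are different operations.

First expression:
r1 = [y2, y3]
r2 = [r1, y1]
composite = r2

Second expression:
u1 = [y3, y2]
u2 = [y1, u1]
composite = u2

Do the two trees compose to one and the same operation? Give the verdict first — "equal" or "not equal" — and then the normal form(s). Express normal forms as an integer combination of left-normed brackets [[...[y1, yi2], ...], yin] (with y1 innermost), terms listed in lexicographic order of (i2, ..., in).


Reducing the first expression gives -[[y1, y2], y3] + [[y1, y3], y2]
Reducing the second expression gives -[[y1, y2], y3] + [[y1, y3], y2]
Identical normal forms: equal.

equal; the common form is -[[y1, y2], y3] + [[y1, y3], y2]


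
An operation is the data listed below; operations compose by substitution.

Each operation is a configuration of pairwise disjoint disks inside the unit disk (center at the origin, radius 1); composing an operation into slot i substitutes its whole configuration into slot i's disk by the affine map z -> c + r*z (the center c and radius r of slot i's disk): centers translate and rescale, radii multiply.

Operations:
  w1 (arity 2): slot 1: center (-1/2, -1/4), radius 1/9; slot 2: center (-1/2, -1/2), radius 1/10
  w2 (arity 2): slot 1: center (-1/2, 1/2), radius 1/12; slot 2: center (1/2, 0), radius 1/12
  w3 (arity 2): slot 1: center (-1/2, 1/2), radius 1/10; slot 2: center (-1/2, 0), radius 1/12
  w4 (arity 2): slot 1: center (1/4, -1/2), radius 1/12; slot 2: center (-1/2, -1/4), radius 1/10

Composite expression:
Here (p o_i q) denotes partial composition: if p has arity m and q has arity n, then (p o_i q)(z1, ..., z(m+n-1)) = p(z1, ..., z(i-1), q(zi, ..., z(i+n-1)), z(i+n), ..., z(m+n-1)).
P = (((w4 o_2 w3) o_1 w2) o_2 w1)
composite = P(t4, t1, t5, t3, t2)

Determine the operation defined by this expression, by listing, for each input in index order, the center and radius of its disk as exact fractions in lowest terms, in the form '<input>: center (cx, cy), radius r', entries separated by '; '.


Nesting under w4 composes maps z -> c + r*z down each t-path.
tracing t4 down its 2-map path: center (5/24, -11/24), radius 1/144
tracing t1 down its 3-map path: center (83/288, -289/576), radius 1/1296
tracing t5 down its 3-map path: center (83/288, -145/288), radius 1/1440
tracing t3 down its 2-map path: center (-11/20, -1/5), radius 1/100
tracing t2 down its 2-map path: center (-11/20, -1/4), radius 1/120

t1: center (83/288, -289/576), radius 1/1296; t2: center (-11/20, -1/4), radius 1/120; t3: center (-11/20, -1/5), radius 1/100; t4: center (5/24, -11/24), radius 1/144; t5: center (83/288, -145/288), radius 1/1440


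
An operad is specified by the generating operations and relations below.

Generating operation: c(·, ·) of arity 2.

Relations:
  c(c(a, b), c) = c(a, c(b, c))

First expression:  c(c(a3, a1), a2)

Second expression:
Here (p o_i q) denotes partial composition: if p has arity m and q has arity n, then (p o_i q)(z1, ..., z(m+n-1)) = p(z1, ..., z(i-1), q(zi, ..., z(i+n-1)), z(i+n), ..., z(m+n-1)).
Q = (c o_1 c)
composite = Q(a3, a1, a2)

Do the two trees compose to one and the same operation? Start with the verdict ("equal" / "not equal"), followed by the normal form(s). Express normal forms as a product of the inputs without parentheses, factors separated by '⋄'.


equal; the common form is a3 ⋄ a1 ⋄ a2

The first expression, normalized: a3 ⋄ a1 ⋄ a2
The second expression, normalized: a3 ⋄ a1 ⋄ a2
The forms coincide; equal.


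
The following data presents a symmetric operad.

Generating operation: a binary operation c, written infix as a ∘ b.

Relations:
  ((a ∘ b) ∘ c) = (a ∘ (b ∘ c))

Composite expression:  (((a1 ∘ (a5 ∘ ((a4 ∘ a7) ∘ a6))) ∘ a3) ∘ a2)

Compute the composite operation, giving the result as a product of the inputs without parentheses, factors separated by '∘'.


a1 ∘ a5 ∘ a4 ∘ a7 ∘ a6 ∘ a3 ∘ a2

Key point: c is associative — brackets drop, the a-order remains.
(a4 ∘ a7) reduces to a4 ∘ a7
((a4 ∘ a7) ∘ a6) reduces to a4 ∘ a7 ∘ a6
(a5 ∘ ((a4 ∘ a7) ∘ a6)) reduces to a5 ∘ a4 ∘ a7 ∘ a6
(a1 ∘ (a5 ∘ ((a4 ∘ a7) ∘ a6))) reduces to a1 ∘ a5 ∘ a4 ∘ a7 ∘ a6
((a1 ∘ (a5 ∘ ((a4 ∘ a7) ∘ a6))) ∘ a3) reduces to a1 ∘ a5 ∘ a4 ∘ a7 ∘ a6 ∘ a3
(((a1 ∘ (a5 ∘ ((a4 ∘ a7) ∘ a6))) ∘ a3) ∘ a2) reduces to a1 ∘ a5 ∘ a4 ∘ a7 ∘ a6 ∘ a3 ∘ a2


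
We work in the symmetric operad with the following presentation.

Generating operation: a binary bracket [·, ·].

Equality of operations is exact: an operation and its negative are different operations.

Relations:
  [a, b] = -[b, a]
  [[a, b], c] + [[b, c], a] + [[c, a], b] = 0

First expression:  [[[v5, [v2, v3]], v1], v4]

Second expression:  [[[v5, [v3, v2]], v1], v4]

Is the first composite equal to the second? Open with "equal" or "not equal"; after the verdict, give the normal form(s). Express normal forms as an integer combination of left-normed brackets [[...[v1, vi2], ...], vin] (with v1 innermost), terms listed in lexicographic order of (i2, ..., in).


The first composite normalizes to [[[[v1, v2], v3], v5], v4] - [[[[v1, v3], v2], v5], v4] - [[[[v1, v5], v2], v3], v4] + [[[[v1, v5], v3], v2], v4]
The second composite normalizes to -[[[[v1, v2], v3], v5], v4] + [[[[v1, v3], v2], v5], v4] + [[[[v1, v5], v2], v3], v4] - [[[[v1, v5], v3], v2], v4]
They disagree, so not equal.

not equal: they reduce to [[[[v1, v2], v3], v5], v4] - [[[[v1, v3], v2], v5], v4] - [[[[v1, v5], v2], v3], v4] + [[[[v1, v5], v3], v2], v4] and -[[[[v1, v2], v3], v5], v4] + [[[[v1, v3], v2], v5], v4] + [[[[v1, v5], v2], v3], v4] - [[[[v1, v5], v3], v2], v4]


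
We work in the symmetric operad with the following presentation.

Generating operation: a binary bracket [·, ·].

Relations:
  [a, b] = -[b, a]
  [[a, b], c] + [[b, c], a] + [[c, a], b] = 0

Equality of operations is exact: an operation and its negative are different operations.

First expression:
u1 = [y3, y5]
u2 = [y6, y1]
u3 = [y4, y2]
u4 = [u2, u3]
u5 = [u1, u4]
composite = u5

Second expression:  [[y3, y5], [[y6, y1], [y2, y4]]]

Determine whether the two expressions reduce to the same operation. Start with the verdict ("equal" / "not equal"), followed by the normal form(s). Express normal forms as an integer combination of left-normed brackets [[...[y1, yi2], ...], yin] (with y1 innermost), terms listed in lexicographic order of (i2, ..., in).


not equal; first: -[[[[[y1, y6], y2], y4], y3], y5] + [[[[[y1, y6], y2], y4], y5], y3] + [[[[[y1, y6], y4], y2], y3], y5] - [[[[[y1, y6], y4], y2], y5], y3]; second: [[[[[y1, y6], y2], y4], y3], y5] - [[[[[y1, y6], y2], y4], y5], y3] - [[[[[y1, y6], y4], y2], y3], y5] + [[[[[y1, y6], y4], y2], y5], y3]
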